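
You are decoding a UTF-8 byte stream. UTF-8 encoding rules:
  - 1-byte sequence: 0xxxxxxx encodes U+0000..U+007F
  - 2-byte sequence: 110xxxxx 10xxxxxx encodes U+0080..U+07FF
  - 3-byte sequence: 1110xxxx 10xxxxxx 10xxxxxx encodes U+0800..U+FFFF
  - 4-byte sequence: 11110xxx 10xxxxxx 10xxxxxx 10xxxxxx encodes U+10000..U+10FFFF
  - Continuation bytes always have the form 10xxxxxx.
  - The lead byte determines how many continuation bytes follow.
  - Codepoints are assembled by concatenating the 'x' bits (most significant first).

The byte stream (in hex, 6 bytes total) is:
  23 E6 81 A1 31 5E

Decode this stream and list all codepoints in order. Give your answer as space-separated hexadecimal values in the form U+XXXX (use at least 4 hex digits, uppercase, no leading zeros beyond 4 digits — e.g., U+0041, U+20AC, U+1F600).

Byte[0]=23: 1-byte ASCII. cp=U+0023
Byte[1]=E6: 3-byte lead, need 2 cont bytes. acc=0x6
Byte[2]=81: continuation. acc=(acc<<6)|0x01=0x181
Byte[3]=A1: continuation. acc=(acc<<6)|0x21=0x6061
Completed: cp=U+6061 (starts at byte 1)
Byte[4]=31: 1-byte ASCII. cp=U+0031
Byte[5]=5E: 1-byte ASCII. cp=U+005E

Answer: U+0023 U+6061 U+0031 U+005E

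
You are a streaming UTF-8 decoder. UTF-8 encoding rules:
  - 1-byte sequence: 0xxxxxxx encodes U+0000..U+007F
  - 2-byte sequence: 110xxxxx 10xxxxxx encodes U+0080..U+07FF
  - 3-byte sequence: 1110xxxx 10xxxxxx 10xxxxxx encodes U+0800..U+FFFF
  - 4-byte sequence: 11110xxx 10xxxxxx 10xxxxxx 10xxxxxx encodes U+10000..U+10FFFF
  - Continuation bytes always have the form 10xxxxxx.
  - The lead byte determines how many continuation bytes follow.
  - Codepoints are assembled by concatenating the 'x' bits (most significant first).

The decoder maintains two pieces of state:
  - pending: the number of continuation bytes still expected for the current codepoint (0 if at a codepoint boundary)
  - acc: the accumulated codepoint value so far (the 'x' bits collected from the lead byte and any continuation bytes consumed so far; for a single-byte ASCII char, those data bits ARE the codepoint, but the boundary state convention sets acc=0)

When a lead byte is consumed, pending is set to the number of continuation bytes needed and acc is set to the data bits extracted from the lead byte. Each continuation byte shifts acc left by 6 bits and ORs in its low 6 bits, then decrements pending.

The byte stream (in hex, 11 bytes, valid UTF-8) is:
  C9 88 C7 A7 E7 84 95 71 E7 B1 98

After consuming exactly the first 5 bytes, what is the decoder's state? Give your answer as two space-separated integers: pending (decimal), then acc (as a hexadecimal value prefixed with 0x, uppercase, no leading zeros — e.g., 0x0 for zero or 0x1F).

Answer: 2 0x7

Derivation:
Byte[0]=C9: 2-byte lead. pending=1, acc=0x9
Byte[1]=88: continuation. acc=(acc<<6)|0x08=0x248, pending=0
Byte[2]=C7: 2-byte lead. pending=1, acc=0x7
Byte[3]=A7: continuation. acc=(acc<<6)|0x27=0x1E7, pending=0
Byte[4]=E7: 3-byte lead. pending=2, acc=0x7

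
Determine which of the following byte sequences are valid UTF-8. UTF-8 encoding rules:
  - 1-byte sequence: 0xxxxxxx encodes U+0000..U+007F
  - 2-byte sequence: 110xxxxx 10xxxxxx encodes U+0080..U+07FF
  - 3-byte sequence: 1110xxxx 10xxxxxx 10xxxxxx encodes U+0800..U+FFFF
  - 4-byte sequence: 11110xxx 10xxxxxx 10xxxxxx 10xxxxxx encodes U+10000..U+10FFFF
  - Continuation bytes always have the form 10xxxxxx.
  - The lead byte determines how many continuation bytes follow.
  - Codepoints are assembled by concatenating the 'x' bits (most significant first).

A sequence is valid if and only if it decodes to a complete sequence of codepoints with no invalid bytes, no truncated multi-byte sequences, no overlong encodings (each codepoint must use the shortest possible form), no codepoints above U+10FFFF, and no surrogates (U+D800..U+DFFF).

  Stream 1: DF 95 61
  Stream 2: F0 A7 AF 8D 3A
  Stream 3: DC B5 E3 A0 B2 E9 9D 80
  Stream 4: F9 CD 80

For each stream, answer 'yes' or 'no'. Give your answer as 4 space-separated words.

Answer: yes yes yes no

Derivation:
Stream 1: decodes cleanly. VALID
Stream 2: decodes cleanly. VALID
Stream 3: decodes cleanly. VALID
Stream 4: error at byte offset 0. INVALID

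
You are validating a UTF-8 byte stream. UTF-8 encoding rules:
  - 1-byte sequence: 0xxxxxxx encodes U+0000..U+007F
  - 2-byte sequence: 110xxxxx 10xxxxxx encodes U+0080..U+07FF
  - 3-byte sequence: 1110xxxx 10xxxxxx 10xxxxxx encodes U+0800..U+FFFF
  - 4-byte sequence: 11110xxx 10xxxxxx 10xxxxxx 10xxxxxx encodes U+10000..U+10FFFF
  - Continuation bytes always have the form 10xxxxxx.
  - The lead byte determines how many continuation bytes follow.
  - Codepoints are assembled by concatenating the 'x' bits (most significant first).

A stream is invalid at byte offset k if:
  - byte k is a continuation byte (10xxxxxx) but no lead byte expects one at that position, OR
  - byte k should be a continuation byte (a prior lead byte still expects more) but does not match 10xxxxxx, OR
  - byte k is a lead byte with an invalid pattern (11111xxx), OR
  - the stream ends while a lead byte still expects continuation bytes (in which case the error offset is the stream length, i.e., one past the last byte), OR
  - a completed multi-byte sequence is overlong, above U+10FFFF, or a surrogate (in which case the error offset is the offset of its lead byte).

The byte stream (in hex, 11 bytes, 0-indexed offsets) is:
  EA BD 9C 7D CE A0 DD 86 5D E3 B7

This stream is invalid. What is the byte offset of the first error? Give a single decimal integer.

Answer: 11

Derivation:
Byte[0]=EA: 3-byte lead, need 2 cont bytes. acc=0xA
Byte[1]=BD: continuation. acc=(acc<<6)|0x3D=0x2BD
Byte[2]=9C: continuation. acc=(acc<<6)|0x1C=0xAF5C
Completed: cp=U+AF5C (starts at byte 0)
Byte[3]=7D: 1-byte ASCII. cp=U+007D
Byte[4]=CE: 2-byte lead, need 1 cont bytes. acc=0xE
Byte[5]=A0: continuation. acc=(acc<<6)|0x20=0x3A0
Completed: cp=U+03A0 (starts at byte 4)
Byte[6]=DD: 2-byte lead, need 1 cont bytes. acc=0x1D
Byte[7]=86: continuation. acc=(acc<<6)|0x06=0x746
Completed: cp=U+0746 (starts at byte 6)
Byte[8]=5D: 1-byte ASCII. cp=U+005D
Byte[9]=E3: 3-byte lead, need 2 cont bytes. acc=0x3
Byte[10]=B7: continuation. acc=(acc<<6)|0x37=0xF7
Byte[11]: stream ended, expected continuation. INVALID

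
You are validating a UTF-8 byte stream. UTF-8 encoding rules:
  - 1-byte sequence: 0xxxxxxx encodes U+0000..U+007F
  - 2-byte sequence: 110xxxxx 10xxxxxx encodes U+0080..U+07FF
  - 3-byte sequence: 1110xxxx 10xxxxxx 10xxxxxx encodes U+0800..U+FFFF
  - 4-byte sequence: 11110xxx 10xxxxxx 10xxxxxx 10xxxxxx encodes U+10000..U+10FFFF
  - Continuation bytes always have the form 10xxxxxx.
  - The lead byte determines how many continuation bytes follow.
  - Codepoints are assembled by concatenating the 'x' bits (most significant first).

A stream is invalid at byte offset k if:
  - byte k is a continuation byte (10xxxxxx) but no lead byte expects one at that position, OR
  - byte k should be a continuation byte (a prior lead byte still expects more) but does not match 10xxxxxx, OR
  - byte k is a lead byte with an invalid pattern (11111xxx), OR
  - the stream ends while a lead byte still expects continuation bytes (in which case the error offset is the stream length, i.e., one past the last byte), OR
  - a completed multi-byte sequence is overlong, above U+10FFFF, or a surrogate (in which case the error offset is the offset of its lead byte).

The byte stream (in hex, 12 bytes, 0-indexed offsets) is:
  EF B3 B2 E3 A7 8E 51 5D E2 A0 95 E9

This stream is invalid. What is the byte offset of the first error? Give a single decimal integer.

Byte[0]=EF: 3-byte lead, need 2 cont bytes. acc=0xF
Byte[1]=B3: continuation. acc=(acc<<6)|0x33=0x3F3
Byte[2]=B2: continuation. acc=(acc<<6)|0x32=0xFCF2
Completed: cp=U+FCF2 (starts at byte 0)
Byte[3]=E3: 3-byte lead, need 2 cont bytes. acc=0x3
Byte[4]=A7: continuation. acc=(acc<<6)|0x27=0xE7
Byte[5]=8E: continuation. acc=(acc<<6)|0x0E=0x39CE
Completed: cp=U+39CE (starts at byte 3)
Byte[6]=51: 1-byte ASCII. cp=U+0051
Byte[7]=5D: 1-byte ASCII. cp=U+005D
Byte[8]=E2: 3-byte lead, need 2 cont bytes. acc=0x2
Byte[9]=A0: continuation. acc=(acc<<6)|0x20=0xA0
Byte[10]=95: continuation. acc=(acc<<6)|0x15=0x2815
Completed: cp=U+2815 (starts at byte 8)
Byte[11]=E9: 3-byte lead, need 2 cont bytes. acc=0x9
Byte[12]: stream ended, expected continuation. INVALID

Answer: 12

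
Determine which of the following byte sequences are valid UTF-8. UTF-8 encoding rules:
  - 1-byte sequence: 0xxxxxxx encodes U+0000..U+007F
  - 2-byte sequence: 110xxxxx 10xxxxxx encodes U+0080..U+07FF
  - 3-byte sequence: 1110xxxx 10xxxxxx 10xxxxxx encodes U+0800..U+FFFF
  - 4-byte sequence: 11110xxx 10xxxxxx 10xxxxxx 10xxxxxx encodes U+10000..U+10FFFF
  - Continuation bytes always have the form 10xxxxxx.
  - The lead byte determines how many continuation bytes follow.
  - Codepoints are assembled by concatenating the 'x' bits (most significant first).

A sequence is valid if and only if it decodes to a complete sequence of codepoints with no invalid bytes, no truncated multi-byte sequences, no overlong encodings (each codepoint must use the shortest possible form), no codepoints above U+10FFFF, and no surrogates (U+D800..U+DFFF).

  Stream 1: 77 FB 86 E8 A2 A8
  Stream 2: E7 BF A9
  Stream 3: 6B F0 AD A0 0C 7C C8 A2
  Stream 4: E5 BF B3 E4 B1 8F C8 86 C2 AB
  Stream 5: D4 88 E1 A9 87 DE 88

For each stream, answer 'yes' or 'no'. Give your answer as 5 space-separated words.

Answer: no yes no yes yes

Derivation:
Stream 1: error at byte offset 1. INVALID
Stream 2: decodes cleanly. VALID
Stream 3: error at byte offset 4. INVALID
Stream 4: decodes cleanly. VALID
Stream 5: decodes cleanly. VALID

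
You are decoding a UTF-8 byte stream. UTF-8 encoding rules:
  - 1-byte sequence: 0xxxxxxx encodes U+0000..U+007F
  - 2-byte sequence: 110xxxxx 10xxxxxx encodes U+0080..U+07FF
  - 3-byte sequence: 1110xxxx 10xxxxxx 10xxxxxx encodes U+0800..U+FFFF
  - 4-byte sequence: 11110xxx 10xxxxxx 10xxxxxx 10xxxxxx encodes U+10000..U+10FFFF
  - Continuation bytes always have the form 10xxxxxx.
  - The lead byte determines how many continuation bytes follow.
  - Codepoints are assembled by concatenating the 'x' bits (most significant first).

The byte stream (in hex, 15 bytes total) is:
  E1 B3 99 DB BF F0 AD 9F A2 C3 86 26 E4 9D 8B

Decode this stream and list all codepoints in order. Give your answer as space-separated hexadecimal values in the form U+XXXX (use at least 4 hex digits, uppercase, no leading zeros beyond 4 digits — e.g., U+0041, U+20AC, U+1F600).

Byte[0]=E1: 3-byte lead, need 2 cont bytes. acc=0x1
Byte[1]=B3: continuation. acc=(acc<<6)|0x33=0x73
Byte[2]=99: continuation. acc=(acc<<6)|0x19=0x1CD9
Completed: cp=U+1CD9 (starts at byte 0)
Byte[3]=DB: 2-byte lead, need 1 cont bytes. acc=0x1B
Byte[4]=BF: continuation. acc=(acc<<6)|0x3F=0x6FF
Completed: cp=U+06FF (starts at byte 3)
Byte[5]=F0: 4-byte lead, need 3 cont bytes. acc=0x0
Byte[6]=AD: continuation. acc=(acc<<6)|0x2D=0x2D
Byte[7]=9F: continuation. acc=(acc<<6)|0x1F=0xB5F
Byte[8]=A2: continuation. acc=(acc<<6)|0x22=0x2D7E2
Completed: cp=U+2D7E2 (starts at byte 5)
Byte[9]=C3: 2-byte lead, need 1 cont bytes. acc=0x3
Byte[10]=86: continuation. acc=(acc<<6)|0x06=0xC6
Completed: cp=U+00C6 (starts at byte 9)
Byte[11]=26: 1-byte ASCII. cp=U+0026
Byte[12]=E4: 3-byte lead, need 2 cont bytes. acc=0x4
Byte[13]=9D: continuation. acc=(acc<<6)|0x1D=0x11D
Byte[14]=8B: continuation. acc=(acc<<6)|0x0B=0x474B
Completed: cp=U+474B (starts at byte 12)

Answer: U+1CD9 U+06FF U+2D7E2 U+00C6 U+0026 U+474B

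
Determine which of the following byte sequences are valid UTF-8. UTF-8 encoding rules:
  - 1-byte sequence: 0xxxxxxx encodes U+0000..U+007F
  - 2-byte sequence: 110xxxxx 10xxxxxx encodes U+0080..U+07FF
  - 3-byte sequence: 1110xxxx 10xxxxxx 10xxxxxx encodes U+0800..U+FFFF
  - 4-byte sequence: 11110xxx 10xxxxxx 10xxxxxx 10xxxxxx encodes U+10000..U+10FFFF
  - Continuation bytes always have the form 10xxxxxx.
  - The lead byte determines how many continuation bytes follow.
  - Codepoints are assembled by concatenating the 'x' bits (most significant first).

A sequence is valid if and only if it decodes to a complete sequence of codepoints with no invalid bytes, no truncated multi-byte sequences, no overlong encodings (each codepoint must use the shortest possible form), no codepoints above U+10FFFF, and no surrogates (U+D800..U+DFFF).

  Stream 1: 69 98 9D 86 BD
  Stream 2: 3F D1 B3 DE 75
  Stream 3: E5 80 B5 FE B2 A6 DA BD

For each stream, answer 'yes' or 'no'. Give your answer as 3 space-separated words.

Stream 1: error at byte offset 1. INVALID
Stream 2: error at byte offset 4. INVALID
Stream 3: error at byte offset 3. INVALID

Answer: no no no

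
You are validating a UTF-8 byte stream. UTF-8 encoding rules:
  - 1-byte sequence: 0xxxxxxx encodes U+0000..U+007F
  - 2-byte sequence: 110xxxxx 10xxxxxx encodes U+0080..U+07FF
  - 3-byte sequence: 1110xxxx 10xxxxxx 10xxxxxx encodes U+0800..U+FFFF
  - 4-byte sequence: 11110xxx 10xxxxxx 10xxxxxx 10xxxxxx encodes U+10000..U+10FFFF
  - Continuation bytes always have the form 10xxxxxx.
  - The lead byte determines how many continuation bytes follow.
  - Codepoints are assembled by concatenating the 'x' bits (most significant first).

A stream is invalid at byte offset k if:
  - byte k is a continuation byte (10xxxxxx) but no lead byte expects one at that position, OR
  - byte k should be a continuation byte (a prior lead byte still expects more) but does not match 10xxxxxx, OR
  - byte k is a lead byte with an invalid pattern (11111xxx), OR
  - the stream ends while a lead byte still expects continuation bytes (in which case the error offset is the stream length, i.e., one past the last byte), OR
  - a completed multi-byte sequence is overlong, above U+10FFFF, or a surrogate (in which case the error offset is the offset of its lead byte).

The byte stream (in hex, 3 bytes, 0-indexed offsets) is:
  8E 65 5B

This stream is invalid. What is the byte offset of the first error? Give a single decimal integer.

Answer: 0

Derivation:
Byte[0]=8E: INVALID lead byte (not 0xxx/110x/1110/11110)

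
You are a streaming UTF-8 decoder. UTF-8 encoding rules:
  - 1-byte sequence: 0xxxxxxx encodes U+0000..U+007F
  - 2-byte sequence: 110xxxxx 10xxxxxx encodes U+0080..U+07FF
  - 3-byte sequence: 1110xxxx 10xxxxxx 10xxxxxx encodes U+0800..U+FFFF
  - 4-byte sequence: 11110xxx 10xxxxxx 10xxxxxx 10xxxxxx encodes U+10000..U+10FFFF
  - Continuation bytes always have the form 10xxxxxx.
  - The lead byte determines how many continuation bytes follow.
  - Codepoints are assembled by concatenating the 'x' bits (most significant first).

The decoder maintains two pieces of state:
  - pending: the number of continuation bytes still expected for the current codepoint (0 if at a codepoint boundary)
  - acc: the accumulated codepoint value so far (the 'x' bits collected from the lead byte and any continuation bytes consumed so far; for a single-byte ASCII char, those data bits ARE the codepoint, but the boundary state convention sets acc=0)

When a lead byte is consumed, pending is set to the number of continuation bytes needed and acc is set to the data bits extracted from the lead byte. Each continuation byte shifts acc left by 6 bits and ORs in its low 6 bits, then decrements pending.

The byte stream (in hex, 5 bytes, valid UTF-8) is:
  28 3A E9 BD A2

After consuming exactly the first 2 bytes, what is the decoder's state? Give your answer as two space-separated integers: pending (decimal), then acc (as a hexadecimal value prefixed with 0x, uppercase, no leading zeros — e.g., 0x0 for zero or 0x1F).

Answer: 0 0x0

Derivation:
Byte[0]=28: 1-byte. pending=0, acc=0x0
Byte[1]=3A: 1-byte. pending=0, acc=0x0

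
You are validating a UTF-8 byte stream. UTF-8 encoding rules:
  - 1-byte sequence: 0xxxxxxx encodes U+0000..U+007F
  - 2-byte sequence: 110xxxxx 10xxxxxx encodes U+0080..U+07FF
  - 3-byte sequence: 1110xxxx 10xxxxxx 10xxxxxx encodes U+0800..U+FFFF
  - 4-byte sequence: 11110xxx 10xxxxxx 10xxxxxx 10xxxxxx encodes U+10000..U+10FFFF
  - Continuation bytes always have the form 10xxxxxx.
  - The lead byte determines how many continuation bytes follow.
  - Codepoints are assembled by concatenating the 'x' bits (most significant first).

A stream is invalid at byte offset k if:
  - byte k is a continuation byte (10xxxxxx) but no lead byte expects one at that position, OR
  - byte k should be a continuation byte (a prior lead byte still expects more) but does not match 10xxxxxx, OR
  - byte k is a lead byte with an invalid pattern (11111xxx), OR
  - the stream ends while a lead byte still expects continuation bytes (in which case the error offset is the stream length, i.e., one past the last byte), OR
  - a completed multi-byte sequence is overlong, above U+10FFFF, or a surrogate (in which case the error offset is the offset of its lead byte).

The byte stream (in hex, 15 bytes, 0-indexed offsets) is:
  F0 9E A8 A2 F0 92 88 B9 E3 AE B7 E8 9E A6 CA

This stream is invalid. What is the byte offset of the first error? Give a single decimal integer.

Answer: 15

Derivation:
Byte[0]=F0: 4-byte lead, need 3 cont bytes. acc=0x0
Byte[1]=9E: continuation. acc=(acc<<6)|0x1E=0x1E
Byte[2]=A8: continuation. acc=(acc<<6)|0x28=0x7A8
Byte[3]=A2: continuation. acc=(acc<<6)|0x22=0x1EA22
Completed: cp=U+1EA22 (starts at byte 0)
Byte[4]=F0: 4-byte lead, need 3 cont bytes. acc=0x0
Byte[5]=92: continuation. acc=(acc<<6)|0x12=0x12
Byte[6]=88: continuation. acc=(acc<<6)|0x08=0x488
Byte[7]=B9: continuation. acc=(acc<<6)|0x39=0x12239
Completed: cp=U+12239 (starts at byte 4)
Byte[8]=E3: 3-byte lead, need 2 cont bytes. acc=0x3
Byte[9]=AE: continuation. acc=(acc<<6)|0x2E=0xEE
Byte[10]=B7: continuation. acc=(acc<<6)|0x37=0x3BB7
Completed: cp=U+3BB7 (starts at byte 8)
Byte[11]=E8: 3-byte lead, need 2 cont bytes. acc=0x8
Byte[12]=9E: continuation. acc=(acc<<6)|0x1E=0x21E
Byte[13]=A6: continuation. acc=(acc<<6)|0x26=0x87A6
Completed: cp=U+87A6 (starts at byte 11)
Byte[14]=CA: 2-byte lead, need 1 cont bytes. acc=0xA
Byte[15]: stream ended, expected continuation. INVALID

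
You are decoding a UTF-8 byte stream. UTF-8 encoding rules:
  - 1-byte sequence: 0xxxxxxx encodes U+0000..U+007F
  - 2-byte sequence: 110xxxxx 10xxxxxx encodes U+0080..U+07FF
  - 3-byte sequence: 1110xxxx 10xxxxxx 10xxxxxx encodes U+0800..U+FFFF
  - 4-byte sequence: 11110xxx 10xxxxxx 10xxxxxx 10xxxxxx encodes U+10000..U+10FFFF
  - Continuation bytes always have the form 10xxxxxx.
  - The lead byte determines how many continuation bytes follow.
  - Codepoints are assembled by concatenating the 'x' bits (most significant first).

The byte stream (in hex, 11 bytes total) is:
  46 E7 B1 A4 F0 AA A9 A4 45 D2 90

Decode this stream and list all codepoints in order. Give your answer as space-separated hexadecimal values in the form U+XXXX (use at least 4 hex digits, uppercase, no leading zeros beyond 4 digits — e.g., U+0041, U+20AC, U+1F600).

Byte[0]=46: 1-byte ASCII. cp=U+0046
Byte[1]=E7: 3-byte lead, need 2 cont bytes. acc=0x7
Byte[2]=B1: continuation. acc=(acc<<6)|0x31=0x1F1
Byte[3]=A4: continuation. acc=(acc<<6)|0x24=0x7C64
Completed: cp=U+7C64 (starts at byte 1)
Byte[4]=F0: 4-byte lead, need 3 cont bytes. acc=0x0
Byte[5]=AA: continuation. acc=(acc<<6)|0x2A=0x2A
Byte[6]=A9: continuation. acc=(acc<<6)|0x29=0xAA9
Byte[7]=A4: continuation. acc=(acc<<6)|0x24=0x2AA64
Completed: cp=U+2AA64 (starts at byte 4)
Byte[8]=45: 1-byte ASCII. cp=U+0045
Byte[9]=D2: 2-byte lead, need 1 cont bytes. acc=0x12
Byte[10]=90: continuation. acc=(acc<<6)|0x10=0x490
Completed: cp=U+0490 (starts at byte 9)

Answer: U+0046 U+7C64 U+2AA64 U+0045 U+0490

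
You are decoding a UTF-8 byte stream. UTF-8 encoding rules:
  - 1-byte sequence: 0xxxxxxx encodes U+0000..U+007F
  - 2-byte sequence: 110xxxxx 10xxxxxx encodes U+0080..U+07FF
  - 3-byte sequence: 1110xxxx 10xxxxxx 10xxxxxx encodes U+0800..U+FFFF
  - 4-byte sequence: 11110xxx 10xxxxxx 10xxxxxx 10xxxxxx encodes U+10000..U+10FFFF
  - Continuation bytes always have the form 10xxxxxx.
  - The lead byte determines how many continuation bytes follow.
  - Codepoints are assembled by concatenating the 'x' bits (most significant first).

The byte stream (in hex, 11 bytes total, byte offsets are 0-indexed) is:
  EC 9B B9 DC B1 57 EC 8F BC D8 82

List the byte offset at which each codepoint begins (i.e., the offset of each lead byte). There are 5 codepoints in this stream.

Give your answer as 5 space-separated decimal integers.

Byte[0]=EC: 3-byte lead, need 2 cont bytes. acc=0xC
Byte[1]=9B: continuation. acc=(acc<<6)|0x1B=0x31B
Byte[2]=B9: continuation. acc=(acc<<6)|0x39=0xC6F9
Completed: cp=U+C6F9 (starts at byte 0)
Byte[3]=DC: 2-byte lead, need 1 cont bytes. acc=0x1C
Byte[4]=B1: continuation. acc=(acc<<6)|0x31=0x731
Completed: cp=U+0731 (starts at byte 3)
Byte[5]=57: 1-byte ASCII. cp=U+0057
Byte[6]=EC: 3-byte lead, need 2 cont bytes. acc=0xC
Byte[7]=8F: continuation. acc=(acc<<6)|0x0F=0x30F
Byte[8]=BC: continuation. acc=(acc<<6)|0x3C=0xC3FC
Completed: cp=U+C3FC (starts at byte 6)
Byte[9]=D8: 2-byte lead, need 1 cont bytes. acc=0x18
Byte[10]=82: continuation. acc=(acc<<6)|0x02=0x602
Completed: cp=U+0602 (starts at byte 9)

Answer: 0 3 5 6 9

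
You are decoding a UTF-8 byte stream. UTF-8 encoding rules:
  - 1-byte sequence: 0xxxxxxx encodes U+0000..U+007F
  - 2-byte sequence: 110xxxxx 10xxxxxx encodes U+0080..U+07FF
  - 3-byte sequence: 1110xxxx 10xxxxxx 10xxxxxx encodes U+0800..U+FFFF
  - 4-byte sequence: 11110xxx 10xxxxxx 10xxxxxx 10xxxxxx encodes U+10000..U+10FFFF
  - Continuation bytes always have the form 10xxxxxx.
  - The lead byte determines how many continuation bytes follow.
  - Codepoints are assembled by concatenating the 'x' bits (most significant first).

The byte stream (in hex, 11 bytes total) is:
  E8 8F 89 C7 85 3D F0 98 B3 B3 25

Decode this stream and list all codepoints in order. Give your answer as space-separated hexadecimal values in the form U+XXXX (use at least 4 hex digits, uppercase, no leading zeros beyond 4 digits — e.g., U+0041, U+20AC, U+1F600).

Answer: U+83C9 U+01C5 U+003D U+18CF3 U+0025

Derivation:
Byte[0]=E8: 3-byte lead, need 2 cont bytes. acc=0x8
Byte[1]=8F: continuation. acc=(acc<<6)|0x0F=0x20F
Byte[2]=89: continuation. acc=(acc<<6)|0x09=0x83C9
Completed: cp=U+83C9 (starts at byte 0)
Byte[3]=C7: 2-byte lead, need 1 cont bytes. acc=0x7
Byte[4]=85: continuation. acc=(acc<<6)|0x05=0x1C5
Completed: cp=U+01C5 (starts at byte 3)
Byte[5]=3D: 1-byte ASCII. cp=U+003D
Byte[6]=F0: 4-byte lead, need 3 cont bytes. acc=0x0
Byte[7]=98: continuation. acc=(acc<<6)|0x18=0x18
Byte[8]=B3: continuation. acc=(acc<<6)|0x33=0x633
Byte[9]=B3: continuation. acc=(acc<<6)|0x33=0x18CF3
Completed: cp=U+18CF3 (starts at byte 6)
Byte[10]=25: 1-byte ASCII. cp=U+0025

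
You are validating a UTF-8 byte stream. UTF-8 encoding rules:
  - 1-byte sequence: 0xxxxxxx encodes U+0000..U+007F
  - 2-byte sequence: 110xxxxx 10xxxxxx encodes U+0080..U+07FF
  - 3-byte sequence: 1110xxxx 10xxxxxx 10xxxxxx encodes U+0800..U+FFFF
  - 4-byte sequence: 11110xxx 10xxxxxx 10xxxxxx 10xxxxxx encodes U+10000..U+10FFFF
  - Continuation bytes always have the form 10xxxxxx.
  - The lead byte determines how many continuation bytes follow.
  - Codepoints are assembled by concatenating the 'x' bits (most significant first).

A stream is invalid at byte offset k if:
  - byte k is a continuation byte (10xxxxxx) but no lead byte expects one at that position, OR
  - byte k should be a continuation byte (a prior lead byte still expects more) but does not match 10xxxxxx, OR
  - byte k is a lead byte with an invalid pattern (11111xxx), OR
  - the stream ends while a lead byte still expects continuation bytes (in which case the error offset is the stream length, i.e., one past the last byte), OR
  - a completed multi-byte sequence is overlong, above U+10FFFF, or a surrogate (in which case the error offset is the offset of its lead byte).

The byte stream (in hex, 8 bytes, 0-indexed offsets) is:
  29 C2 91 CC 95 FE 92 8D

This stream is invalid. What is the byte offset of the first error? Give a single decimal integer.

Answer: 5

Derivation:
Byte[0]=29: 1-byte ASCII. cp=U+0029
Byte[1]=C2: 2-byte lead, need 1 cont bytes. acc=0x2
Byte[2]=91: continuation. acc=(acc<<6)|0x11=0x91
Completed: cp=U+0091 (starts at byte 1)
Byte[3]=CC: 2-byte lead, need 1 cont bytes. acc=0xC
Byte[4]=95: continuation. acc=(acc<<6)|0x15=0x315
Completed: cp=U+0315 (starts at byte 3)
Byte[5]=FE: INVALID lead byte (not 0xxx/110x/1110/11110)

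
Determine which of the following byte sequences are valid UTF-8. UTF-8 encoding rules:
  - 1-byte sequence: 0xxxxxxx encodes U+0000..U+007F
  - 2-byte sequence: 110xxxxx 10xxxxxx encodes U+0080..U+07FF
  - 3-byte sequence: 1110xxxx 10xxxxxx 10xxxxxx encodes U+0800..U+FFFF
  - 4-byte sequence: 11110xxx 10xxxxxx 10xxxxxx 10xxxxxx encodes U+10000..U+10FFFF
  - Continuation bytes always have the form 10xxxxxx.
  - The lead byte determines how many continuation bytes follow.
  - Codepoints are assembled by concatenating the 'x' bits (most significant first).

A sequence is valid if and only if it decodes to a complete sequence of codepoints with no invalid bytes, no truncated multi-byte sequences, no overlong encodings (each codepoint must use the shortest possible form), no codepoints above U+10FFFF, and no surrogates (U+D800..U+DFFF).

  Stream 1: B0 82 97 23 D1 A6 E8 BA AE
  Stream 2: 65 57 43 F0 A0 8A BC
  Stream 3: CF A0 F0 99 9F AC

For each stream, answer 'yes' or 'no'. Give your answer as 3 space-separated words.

Stream 1: error at byte offset 0. INVALID
Stream 2: decodes cleanly. VALID
Stream 3: decodes cleanly. VALID

Answer: no yes yes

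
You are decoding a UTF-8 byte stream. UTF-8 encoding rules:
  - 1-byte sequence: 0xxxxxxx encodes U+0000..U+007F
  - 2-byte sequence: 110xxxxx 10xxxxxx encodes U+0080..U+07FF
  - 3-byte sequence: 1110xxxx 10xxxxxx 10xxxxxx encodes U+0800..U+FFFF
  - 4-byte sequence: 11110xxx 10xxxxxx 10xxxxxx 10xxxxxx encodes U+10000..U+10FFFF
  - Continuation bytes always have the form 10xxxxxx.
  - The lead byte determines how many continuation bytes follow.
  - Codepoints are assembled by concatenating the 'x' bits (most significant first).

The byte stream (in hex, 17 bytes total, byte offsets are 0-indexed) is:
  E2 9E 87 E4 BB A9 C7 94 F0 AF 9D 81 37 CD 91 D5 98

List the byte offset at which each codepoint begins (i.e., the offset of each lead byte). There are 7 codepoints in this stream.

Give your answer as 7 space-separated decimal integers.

Answer: 0 3 6 8 12 13 15

Derivation:
Byte[0]=E2: 3-byte lead, need 2 cont bytes. acc=0x2
Byte[1]=9E: continuation. acc=(acc<<6)|0x1E=0x9E
Byte[2]=87: continuation. acc=(acc<<6)|0x07=0x2787
Completed: cp=U+2787 (starts at byte 0)
Byte[3]=E4: 3-byte lead, need 2 cont bytes. acc=0x4
Byte[4]=BB: continuation. acc=(acc<<6)|0x3B=0x13B
Byte[5]=A9: continuation. acc=(acc<<6)|0x29=0x4EE9
Completed: cp=U+4EE9 (starts at byte 3)
Byte[6]=C7: 2-byte lead, need 1 cont bytes. acc=0x7
Byte[7]=94: continuation. acc=(acc<<6)|0x14=0x1D4
Completed: cp=U+01D4 (starts at byte 6)
Byte[8]=F0: 4-byte lead, need 3 cont bytes. acc=0x0
Byte[9]=AF: continuation. acc=(acc<<6)|0x2F=0x2F
Byte[10]=9D: continuation. acc=(acc<<6)|0x1D=0xBDD
Byte[11]=81: continuation. acc=(acc<<6)|0x01=0x2F741
Completed: cp=U+2F741 (starts at byte 8)
Byte[12]=37: 1-byte ASCII. cp=U+0037
Byte[13]=CD: 2-byte lead, need 1 cont bytes. acc=0xD
Byte[14]=91: continuation. acc=(acc<<6)|0x11=0x351
Completed: cp=U+0351 (starts at byte 13)
Byte[15]=D5: 2-byte lead, need 1 cont bytes. acc=0x15
Byte[16]=98: continuation. acc=(acc<<6)|0x18=0x558
Completed: cp=U+0558 (starts at byte 15)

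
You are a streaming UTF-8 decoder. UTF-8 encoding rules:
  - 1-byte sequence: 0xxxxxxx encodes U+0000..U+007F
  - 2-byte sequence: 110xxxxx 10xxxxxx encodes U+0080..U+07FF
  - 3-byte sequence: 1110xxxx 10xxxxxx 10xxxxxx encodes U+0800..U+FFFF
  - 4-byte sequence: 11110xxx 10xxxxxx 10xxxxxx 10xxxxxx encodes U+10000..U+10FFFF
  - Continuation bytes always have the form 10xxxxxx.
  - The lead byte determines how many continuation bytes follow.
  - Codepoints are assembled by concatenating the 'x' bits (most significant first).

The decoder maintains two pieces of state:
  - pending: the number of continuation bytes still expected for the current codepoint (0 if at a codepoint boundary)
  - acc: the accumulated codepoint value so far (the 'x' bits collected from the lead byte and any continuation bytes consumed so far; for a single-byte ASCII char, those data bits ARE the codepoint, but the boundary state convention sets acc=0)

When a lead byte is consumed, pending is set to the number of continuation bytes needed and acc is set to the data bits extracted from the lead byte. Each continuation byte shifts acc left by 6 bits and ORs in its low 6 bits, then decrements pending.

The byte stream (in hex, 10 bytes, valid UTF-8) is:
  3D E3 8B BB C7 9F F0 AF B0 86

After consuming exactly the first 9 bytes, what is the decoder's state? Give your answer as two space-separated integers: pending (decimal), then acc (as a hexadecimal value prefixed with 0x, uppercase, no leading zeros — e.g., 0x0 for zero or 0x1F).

Answer: 1 0xBF0

Derivation:
Byte[0]=3D: 1-byte. pending=0, acc=0x0
Byte[1]=E3: 3-byte lead. pending=2, acc=0x3
Byte[2]=8B: continuation. acc=(acc<<6)|0x0B=0xCB, pending=1
Byte[3]=BB: continuation. acc=(acc<<6)|0x3B=0x32FB, pending=0
Byte[4]=C7: 2-byte lead. pending=1, acc=0x7
Byte[5]=9F: continuation. acc=(acc<<6)|0x1F=0x1DF, pending=0
Byte[6]=F0: 4-byte lead. pending=3, acc=0x0
Byte[7]=AF: continuation. acc=(acc<<6)|0x2F=0x2F, pending=2
Byte[8]=B0: continuation. acc=(acc<<6)|0x30=0xBF0, pending=1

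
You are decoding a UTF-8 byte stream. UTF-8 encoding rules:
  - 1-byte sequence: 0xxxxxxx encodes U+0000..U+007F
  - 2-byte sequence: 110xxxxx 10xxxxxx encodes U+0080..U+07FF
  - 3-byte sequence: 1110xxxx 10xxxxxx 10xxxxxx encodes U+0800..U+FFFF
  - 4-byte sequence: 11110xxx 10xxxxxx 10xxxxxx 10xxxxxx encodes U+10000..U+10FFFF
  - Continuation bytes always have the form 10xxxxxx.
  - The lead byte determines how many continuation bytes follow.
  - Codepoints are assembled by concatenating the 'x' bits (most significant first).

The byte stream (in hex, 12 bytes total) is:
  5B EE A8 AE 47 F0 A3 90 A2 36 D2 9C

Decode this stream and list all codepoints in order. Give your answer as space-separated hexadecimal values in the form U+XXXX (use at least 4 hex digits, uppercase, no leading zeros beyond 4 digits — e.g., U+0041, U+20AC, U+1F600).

Byte[0]=5B: 1-byte ASCII. cp=U+005B
Byte[1]=EE: 3-byte lead, need 2 cont bytes. acc=0xE
Byte[2]=A8: continuation. acc=(acc<<6)|0x28=0x3A8
Byte[3]=AE: continuation. acc=(acc<<6)|0x2E=0xEA2E
Completed: cp=U+EA2E (starts at byte 1)
Byte[4]=47: 1-byte ASCII. cp=U+0047
Byte[5]=F0: 4-byte lead, need 3 cont bytes. acc=0x0
Byte[6]=A3: continuation. acc=(acc<<6)|0x23=0x23
Byte[7]=90: continuation. acc=(acc<<6)|0x10=0x8D0
Byte[8]=A2: continuation. acc=(acc<<6)|0x22=0x23422
Completed: cp=U+23422 (starts at byte 5)
Byte[9]=36: 1-byte ASCII. cp=U+0036
Byte[10]=D2: 2-byte lead, need 1 cont bytes. acc=0x12
Byte[11]=9C: continuation. acc=(acc<<6)|0x1C=0x49C
Completed: cp=U+049C (starts at byte 10)

Answer: U+005B U+EA2E U+0047 U+23422 U+0036 U+049C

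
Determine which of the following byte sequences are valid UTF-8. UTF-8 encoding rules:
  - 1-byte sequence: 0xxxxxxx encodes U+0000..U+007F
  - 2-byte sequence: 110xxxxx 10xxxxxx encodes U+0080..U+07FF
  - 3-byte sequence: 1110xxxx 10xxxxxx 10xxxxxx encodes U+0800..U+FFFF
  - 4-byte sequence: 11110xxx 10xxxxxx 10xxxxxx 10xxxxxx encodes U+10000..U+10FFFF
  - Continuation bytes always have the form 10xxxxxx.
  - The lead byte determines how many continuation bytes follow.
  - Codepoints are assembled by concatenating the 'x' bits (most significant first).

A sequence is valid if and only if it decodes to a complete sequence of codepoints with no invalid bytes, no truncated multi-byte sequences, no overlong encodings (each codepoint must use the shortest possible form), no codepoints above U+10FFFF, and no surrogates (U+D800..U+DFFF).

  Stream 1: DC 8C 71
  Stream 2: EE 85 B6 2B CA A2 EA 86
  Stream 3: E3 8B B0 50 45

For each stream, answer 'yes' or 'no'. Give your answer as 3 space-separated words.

Answer: yes no yes

Derivation:
Stream 1: decodes cleanly. VALID
Stream 2: error at byte offset 8. INVALID
Stream 3: decodes cleanly. VALID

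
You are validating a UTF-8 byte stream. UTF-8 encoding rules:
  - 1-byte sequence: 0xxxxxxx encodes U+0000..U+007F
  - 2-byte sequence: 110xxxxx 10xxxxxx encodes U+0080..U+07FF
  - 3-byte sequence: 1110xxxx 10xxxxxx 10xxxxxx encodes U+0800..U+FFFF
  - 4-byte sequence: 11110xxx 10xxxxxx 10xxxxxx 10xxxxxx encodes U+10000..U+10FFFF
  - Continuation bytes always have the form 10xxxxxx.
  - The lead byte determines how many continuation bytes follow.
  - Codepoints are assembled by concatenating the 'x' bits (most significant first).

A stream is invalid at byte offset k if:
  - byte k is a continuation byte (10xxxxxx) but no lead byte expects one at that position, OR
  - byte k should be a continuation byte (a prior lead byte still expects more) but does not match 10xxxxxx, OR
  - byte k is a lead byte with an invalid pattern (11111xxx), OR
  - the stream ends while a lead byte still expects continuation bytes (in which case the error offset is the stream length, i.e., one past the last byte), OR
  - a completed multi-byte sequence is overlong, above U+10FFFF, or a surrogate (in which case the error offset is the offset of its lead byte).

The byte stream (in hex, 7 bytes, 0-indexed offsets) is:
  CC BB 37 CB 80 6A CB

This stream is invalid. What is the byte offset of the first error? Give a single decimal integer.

Byte[0]=CC: 2-byte lead, need 1 cont bytes. acc=0xC
Byte[1]=BB: continuation. acc=(acc<<6)|0x3B=0x33B
Completed: cp=U+033B (starts at byte 0)
Byte[2]=37: 1-byte ASCII. cp=U+0037
Byte[3]=CB: 2-byte lead, need 1 cont bytes. acc=0xB
Byte[4]=80: continuation. acc=(acc<<6)|0x00=0x2C0
Completed: cp=U+02C0 (starts at byte 3)
Byte[5]=6A: 1-byte ASCII. cp=U+006A
Byte[6]=CB: 2-byte lead, need 1 cont bytes. acc=0xB
Byte[7]: stream ended, expected continuation. INVALID

Answer: 7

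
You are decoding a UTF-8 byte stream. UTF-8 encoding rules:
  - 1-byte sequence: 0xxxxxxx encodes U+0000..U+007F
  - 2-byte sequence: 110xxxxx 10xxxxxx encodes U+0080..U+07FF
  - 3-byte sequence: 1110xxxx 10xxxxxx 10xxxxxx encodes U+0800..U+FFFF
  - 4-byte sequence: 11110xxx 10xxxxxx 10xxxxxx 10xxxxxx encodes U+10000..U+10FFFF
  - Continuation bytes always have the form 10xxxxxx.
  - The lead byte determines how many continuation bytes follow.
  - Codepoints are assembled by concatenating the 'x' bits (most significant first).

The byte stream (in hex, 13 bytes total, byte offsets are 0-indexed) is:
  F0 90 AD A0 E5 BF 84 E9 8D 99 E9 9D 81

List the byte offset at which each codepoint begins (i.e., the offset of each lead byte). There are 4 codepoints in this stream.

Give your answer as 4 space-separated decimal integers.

Byte[0]=F0: 4-byte lead, need 3 cont bytes. acc=0x0
Byte[1]=90: continuation. acc=(acc<<6)|0x10=0x10
Byte[2]=AD: continuation. acc=(acc<<6)|0x2D=0x42D
Byte[3]=A0: continuation. acc=(acc<<6)|0x20=0x10B60
Completed: cp=U+10B60 (starts at byte 0)
Byte[4]=E5: 3-byte lead, need 2 cont bytes. acc=0x5
Byte[5]=BF: continuation. acc=(acc<<6)|0x3F=0x17F
Byte[6]=84: continuation. acc=(acc<<6)|0x04=0x5FC4
Completed: cp=U+5FC4 (starts at byte 4)
Byte[7]=E9: 3-byte lead, need 2 cont bytes. acc=0x9
Byte[8]=8D: continuation. acc=(acc<<6)|0x0D=0x24D
Byte[9]=99: continuation. acc=(acc<<6)|0x19=0x9359
Completed: cp=U+9359 (starts at byte 7)
Byte[10]=E9: 3-byte lead, need 2 cont bytes. acc=0x9
Byte[11]=9D: continuation. acc=(acc<<6)|0x1D=0x25D
Byte[12]=81: continuation. acc=(acc<<6)|0x01=0x9741
Completed: cp=U+9741 (starts at byte 10)

Answer: 0 4 7 10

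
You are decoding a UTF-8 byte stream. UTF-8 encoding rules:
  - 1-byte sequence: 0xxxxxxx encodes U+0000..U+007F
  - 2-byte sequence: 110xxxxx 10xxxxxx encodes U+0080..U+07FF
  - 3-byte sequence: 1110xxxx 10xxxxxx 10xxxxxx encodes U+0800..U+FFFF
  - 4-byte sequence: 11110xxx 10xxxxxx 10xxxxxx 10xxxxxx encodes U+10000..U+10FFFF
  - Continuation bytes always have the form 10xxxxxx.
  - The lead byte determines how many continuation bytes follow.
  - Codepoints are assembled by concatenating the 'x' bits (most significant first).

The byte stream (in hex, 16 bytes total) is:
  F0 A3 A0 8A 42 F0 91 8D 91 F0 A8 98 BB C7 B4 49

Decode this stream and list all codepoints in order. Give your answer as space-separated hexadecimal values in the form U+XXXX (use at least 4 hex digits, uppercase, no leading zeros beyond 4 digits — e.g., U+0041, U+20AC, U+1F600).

Byte[0]=F0: 4-byte lead, need 3 cont bytes. acc=0x0
Byte[1]=A3: continuation. acc=(acc<<6)|0x23=0x23
Byte[2]=A0: continuation. acc=(acc<<6)|0x20=0x8E0
Byte[3]=8A: continuation. acc=(acc<<6)|0x0A=0x2380A
Completed: cp=U+2380A (starts at byte 0)
Byte[4]=42: 1-byte ASCII. cp=U+0042
Byte[5]=F0: 4-byte lead, need 3 cont bytes. acc=0x0
Byte[6]=91: continuation. acc=(acc<<6)|0x11=0x11
Byte[7]=8D: continuation. acc=(acc<<6)|0x0D=0x44D
Byte[8]=91: continuation. acc=(acc<<6)|0x11=0x11351
Completed: cp=U+11351 (starts at byte 5)
Byte[9]=F0: 4-byte lead, need 3 cont bytes. acc=0x0
Byte[10]=A8: continuation. acc=(acc<<6)|0x28=0x28
Byte[11]=98: continuation. acc=(acc<<6)|0x18=0xA18
Byte[12]=BB: continuation. acc=(acc<<6)|0x3B=0x2863B
Completed: cp=U+2863B (starts at byte 9)
Byte[13]=C7: 2-byte lead, need 1 cont bytes. acc=0x7
Byte[14]=B4: continuation. acc=(acc<<6)|0x34=0x1F4
Completed: cp=U+01F4 (starts at byte 13)
Byte[15]=49: 1-byte ASCII. cp=U+0049

Answer: U+2380A U+0042 U+11351 U+2863B U+01F4 U+0049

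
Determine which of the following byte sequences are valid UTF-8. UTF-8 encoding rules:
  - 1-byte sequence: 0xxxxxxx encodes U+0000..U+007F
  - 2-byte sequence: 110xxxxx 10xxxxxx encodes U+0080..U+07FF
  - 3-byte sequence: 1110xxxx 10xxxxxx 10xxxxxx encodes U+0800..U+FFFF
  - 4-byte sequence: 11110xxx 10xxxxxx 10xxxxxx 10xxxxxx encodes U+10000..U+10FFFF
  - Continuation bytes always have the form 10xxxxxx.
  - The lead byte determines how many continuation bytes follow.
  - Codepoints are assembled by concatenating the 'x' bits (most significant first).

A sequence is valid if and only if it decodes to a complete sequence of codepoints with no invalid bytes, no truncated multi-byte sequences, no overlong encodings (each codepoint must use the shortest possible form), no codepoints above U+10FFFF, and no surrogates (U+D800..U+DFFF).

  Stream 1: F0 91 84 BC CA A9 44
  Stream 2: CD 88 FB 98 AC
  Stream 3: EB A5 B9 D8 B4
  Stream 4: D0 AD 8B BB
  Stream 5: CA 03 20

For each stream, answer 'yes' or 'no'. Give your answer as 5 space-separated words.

Answer: yes no yes no no

Derivation:
Stream 1: decodes cleanly. VALID
Stream 2: error at byte offset 2. INVALID
Stream 3: decodes cleanly. VALID
Stream 4: error at byte offset 2. INVALID
Stream 5: error at byte offset 1. INVALID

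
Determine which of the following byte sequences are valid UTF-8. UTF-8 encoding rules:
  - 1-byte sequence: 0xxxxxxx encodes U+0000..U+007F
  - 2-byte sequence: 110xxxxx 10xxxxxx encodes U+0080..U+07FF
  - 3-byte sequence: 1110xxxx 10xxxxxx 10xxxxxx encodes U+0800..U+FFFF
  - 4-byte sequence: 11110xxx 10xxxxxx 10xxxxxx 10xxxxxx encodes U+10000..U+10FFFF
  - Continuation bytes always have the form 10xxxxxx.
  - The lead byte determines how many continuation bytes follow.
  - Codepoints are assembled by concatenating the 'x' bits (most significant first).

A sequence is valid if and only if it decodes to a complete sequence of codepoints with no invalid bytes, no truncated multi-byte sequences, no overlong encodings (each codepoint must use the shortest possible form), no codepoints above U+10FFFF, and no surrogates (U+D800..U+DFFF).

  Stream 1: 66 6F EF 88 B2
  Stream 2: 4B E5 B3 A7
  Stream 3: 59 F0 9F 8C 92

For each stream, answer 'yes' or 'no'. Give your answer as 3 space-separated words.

Stream 1: decodes cleanly. VALID
Stream 2: decodes cleanly. VALID
Stream 3: decodes cleanly. VALID

Answer: yes yes yes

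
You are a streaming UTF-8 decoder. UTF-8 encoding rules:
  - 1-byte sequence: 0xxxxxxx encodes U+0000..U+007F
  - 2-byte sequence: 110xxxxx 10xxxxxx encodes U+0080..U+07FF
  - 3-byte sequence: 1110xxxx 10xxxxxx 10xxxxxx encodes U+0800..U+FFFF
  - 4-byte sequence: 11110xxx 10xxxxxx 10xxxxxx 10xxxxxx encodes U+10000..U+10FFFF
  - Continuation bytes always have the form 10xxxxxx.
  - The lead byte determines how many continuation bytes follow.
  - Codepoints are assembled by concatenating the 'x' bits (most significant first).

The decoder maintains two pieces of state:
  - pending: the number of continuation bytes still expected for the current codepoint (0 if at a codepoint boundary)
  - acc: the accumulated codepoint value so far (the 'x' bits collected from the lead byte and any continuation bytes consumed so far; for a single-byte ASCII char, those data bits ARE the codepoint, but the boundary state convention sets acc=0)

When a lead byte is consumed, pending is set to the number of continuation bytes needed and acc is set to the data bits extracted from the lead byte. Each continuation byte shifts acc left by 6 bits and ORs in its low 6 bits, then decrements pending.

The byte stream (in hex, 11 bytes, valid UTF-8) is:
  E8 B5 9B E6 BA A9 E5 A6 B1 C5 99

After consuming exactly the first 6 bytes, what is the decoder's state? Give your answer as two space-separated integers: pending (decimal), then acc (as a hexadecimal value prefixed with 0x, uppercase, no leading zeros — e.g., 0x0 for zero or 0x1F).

Byte[0]=E8: 3-byte lead. pending=2, acc=0x8
Byte[1]=B5: continuation. acc=(acc<<6)|0x35=0x235, pending=1
Byte[2]=9B: continuation. acc=(acc<<6)|0x1B=0x8D5B, pending=0
Byte[3]=E6: 3-byte lead. pending=2, acc=0x6
Byte[4]=BA: continuation. acc=(acc<<6)|0x3A=0x1BA, pending=1
Byte[5]=A9: continuation. acc=(acc<<6)|0x29=0x6EA9, pending=0

Answer: 0 0x6EA9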